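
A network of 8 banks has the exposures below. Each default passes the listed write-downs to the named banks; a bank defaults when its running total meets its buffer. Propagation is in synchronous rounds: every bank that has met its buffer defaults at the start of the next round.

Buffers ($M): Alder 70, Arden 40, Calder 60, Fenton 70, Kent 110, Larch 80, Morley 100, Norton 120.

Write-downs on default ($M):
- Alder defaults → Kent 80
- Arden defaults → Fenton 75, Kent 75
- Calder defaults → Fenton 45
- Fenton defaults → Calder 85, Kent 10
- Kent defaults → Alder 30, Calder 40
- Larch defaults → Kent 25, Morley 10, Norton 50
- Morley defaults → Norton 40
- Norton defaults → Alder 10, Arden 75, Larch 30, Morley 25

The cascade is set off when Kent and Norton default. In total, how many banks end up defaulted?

5

Round 1 — Kent, Norton default (initial).
  Alder: +30+10 → 40 < 70
  Arden: +75 → 75 ≥ 40
  Calder: +40 → 40 < 60
  Larch: +30 → 30 < 80
  Morley: +25 → 25 < 100
Round 2 — Arden defaults.
  Fenton: +75 → 75 ≥ 70
Round 3 — Fenton defaults.
  Calder: +85 → 125 ≥ 60
Round 4 — Calder defaults.
No further defaults.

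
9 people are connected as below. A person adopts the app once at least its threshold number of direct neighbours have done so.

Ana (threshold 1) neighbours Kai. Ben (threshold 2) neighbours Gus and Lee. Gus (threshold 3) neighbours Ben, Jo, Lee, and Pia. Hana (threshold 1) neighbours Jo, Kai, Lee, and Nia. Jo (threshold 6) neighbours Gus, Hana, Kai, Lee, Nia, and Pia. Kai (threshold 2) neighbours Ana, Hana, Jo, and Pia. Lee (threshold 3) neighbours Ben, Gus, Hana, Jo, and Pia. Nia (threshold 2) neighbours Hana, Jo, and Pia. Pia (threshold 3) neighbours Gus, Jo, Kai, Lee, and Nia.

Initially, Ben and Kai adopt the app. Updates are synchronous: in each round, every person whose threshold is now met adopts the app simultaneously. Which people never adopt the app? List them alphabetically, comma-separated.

Round 1 — Ben, Kai adopt the app (initial).
Round 2 — checking thresholds:
  Ana: 1 of 1 neighbours ≥ 1, adopts the app.
  Gus: 1 of 4 neighbours < 3, not yet.
  Hana: 1 of 4 neighbours ≥ 1, adopts the app.
  Jo: 1 of 6 neighbours < 6, not yet.
  Lee: 1 of 5 neighbours < 3, not yet.
  Pia: 1 of 5 neighbours < 3, not yet.
Round 3 — no new adoptions; cascade stops.

Gus, Jo, Lee, Nia, Pia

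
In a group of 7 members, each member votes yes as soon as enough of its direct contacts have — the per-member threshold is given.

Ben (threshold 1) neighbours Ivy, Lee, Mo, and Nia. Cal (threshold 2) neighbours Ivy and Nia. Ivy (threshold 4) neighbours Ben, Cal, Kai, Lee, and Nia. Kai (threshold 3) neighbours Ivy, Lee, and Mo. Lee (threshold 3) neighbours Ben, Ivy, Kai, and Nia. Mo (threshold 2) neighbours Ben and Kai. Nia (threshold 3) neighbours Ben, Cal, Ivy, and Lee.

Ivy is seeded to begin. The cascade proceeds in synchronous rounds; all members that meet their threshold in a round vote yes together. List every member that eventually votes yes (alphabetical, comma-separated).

Ben, Ivy

Round 1 — Ivy votes yes (initial).
Round 2 — checking thresholds:
  Ben: 1 of 4 neighbours ≥ 1, votes yes.
  Cal: 1 of 2 neighbours < 2, holds.
  Kai: 1 of 3 neighbours < 3, holds.
  Lee: 1 of 4 neighbours < 3, holds.
  Nia: 1 of 4 neighbours < 3, holds.
Round 3 — no new yes votes; cascade stops.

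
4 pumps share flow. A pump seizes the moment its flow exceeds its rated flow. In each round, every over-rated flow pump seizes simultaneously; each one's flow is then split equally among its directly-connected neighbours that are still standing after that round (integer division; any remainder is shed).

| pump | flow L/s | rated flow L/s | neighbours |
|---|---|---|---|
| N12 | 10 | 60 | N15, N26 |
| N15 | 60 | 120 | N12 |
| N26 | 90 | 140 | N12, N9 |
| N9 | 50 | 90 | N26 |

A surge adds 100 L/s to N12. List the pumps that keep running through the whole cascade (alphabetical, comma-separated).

Round 1 — N12 at 110 > 60. N12 seizes.
  N12 sheds 110 L/s to N15, N26: 55 each.
    N15: 60+55 = 115 ≤ 120
    N26: 90+55 = 145 > 140
Round 2 — N26 seizes.
  N26 sheds 145 L/s to N9: 145 each.
    N9: 50+145 = 195 > 90
Round 3 — N9 seizes.
  N9 sheds 195 L/s: no online neighbours, lost.
No further seizures.

N15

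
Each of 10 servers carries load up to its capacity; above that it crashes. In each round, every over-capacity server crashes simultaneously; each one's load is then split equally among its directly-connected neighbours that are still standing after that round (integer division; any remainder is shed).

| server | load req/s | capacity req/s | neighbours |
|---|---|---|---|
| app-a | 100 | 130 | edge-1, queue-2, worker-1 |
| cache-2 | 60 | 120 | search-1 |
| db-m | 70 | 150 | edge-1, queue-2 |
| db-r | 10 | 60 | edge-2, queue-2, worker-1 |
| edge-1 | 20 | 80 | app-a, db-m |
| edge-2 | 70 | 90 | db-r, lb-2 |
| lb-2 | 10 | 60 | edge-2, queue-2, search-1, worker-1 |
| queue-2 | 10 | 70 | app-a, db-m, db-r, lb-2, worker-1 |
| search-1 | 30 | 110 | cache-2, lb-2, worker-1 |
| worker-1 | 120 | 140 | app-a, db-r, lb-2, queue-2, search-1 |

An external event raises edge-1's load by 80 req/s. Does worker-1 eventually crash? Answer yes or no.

Round 1 — edge-1 at 100 > 80. edge-1 crashes.
  edge-1 sheds 100 req/s to app-a, db-m: 50 each.
    app-a: 100+50 = 150 > 130
    db-m: 70+50 = 120 ≤ 150
Round 2 — app-a crashes.
  app-a sheds 150 req/s to queue-2, worker-1: 75 each.
    queue-2: 10+75 = 85 > 70
    worker-1: 120+75 = 195 > 140
Round 3 — queue-2, worker-1 crash.
  queue-2 sheds 85 req/s to db-m, db-r, lb-2: 28 each (1 lost).
    db-m: 120+28 = 148 ≤ 150
    db-r: 10+28 = 38 ≤ 60
    lb-2: 10+28 = 38 ≤ 60
  worker-1 sheds 195 req/s to db-r, lb-2, search-1: 65 each.
    db-r: 38+65 = 103 > 60
    lb-2: 38+65 = 103 > 60
    search-1: 30+65 = 95 ≤ 110
Round 4 — db-r, lb-2 crash.
  db-r sheds 103 req/s to edge-2: 103 each.
    edge-2: 70+103 = 173 > 90
  lb-2 sheds 103 req/s to edge-2, search-1: 51 each (1 lost).
    edge-2: 173+51 = 224 > 90
    search-1: 95+51 = 146 > 110
Round 5 — edge-2, search-1 crash.
  edge-2 sheds 224 req/s: no online neighbours, lost.
  search-1 sheds 146 req/s to cache-2: 146 each.
    cache-2: 60+146 = 206 > 120
Round 6 — cache-2 crashes.
  cache-2 sheds 206 req/s: no online neighbours, lost.
No further crashes.

yes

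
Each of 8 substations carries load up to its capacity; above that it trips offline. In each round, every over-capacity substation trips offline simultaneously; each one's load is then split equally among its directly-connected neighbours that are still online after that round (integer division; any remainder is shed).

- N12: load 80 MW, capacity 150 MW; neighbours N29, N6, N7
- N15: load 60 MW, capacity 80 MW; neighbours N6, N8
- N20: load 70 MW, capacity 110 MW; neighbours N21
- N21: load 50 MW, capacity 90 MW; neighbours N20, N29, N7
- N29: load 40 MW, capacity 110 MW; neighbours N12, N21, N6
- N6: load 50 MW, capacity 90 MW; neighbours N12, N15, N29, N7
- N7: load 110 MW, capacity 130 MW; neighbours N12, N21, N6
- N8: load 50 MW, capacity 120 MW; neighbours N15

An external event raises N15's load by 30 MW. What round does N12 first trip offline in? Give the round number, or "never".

4

Round 1 — N15 at 90 > 80. N15 trips offline.
  N15 sheds 90 MW to N6, N8: 45 each.
    N6: 50+45 = 95 > 90
    N8: 50+45 = 95 ≤ 120
Round 2 — N6 trips offline.
  N6 sheds 95 MW to N12, N29, N7: 31 each (2 lost).
    N12: 80+31 = 111 ≤ 150
    N29: 40+31 = 71 ≤ 110
    N7: 110+31 = 141 > 130
Round 3 — N7 trips offline.
  N7 sheds 141 MW to N12, N21: 70 each (1 lost).
    N12: 111+70 = 181 > 150
    N21: 50+70 = 120 > 90
Round 4 — N12, N21 trip offline.
  N12 sheds 181 MW to N29: 181 each.
    N29: 71+181 = 252 > 110
  N21 sheds 120 MW to N20, N29: 60 each.
    N20: 70+60 = 130 > 110
    N29: 252+60 = 312 > 110
Round 5 — N20, N29 trip offline.
  N20 sheds 130 MW: no online neighbours, lost.
  N29 sheds 312 MW: no online neighbours, lost.
No further trips.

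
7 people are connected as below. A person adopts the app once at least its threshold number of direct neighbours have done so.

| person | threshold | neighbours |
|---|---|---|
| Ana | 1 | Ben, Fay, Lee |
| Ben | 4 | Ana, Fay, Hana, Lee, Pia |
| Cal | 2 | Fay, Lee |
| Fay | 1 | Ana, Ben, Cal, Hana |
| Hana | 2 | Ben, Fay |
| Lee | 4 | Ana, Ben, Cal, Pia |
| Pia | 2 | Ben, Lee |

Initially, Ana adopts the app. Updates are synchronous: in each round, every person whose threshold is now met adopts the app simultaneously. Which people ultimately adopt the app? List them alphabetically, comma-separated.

Ana, Fay

Round 1 — Ana adopts the app (initial).
Round 2 — checking thresholds:
  Ben: 1 of 5 neighbours < 4, holds.
  Fay: 1 of 4 neighbours ≥ 1, adopts the app.
  Lee: 1 of 4 neighbours < 4, holds.
Round 3 — no new adoptions; cascade stops.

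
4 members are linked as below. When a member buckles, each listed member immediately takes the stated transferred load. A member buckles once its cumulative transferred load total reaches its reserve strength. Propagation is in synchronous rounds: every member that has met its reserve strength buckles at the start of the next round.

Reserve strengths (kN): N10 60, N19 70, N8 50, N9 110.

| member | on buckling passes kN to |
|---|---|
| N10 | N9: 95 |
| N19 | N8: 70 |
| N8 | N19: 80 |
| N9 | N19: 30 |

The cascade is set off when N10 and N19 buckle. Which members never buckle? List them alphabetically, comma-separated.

Round 1 — N10, N19 buckle (initial).
  N8: +70 → 70 ≥ 50
  N9: +95 → 95 < 110
Round 2 — N8 buckles.
No further bucklings.

N9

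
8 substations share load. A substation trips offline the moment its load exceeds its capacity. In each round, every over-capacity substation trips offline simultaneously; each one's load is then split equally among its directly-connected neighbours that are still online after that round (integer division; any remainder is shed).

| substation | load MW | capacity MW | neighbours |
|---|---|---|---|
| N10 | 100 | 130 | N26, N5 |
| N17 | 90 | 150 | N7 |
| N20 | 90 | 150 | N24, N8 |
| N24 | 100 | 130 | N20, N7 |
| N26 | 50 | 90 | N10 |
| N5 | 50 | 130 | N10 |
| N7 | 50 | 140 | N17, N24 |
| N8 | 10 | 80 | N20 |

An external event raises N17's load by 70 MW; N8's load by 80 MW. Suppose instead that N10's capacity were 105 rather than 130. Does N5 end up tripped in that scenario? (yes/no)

no

With N10's capacity at 105:
Round 1 — N17 at 160 > 150; N8 at 90 > 80. N17, N8 trip offline.
  N17 sheds 160 MW to N7: 160 each.
    N7: 50+160 = 210 > 140
  N8 sheds 90 MW to N20: 90 each.
    N20: 90+90 = 180 > 150
Round 2 — N20, N7 trip offline.
  N20 sheds 180 MW to N24: 180 each.
    N24: 100+180 = 280 > 130
  N7 sheds 210 MW to N24: 210 each.
    N24: 280+210 = 490 > 130
Round 3 — N24 trips offline.
  N24 sheds 490 MW: no online neighbours, lost.
No further trips.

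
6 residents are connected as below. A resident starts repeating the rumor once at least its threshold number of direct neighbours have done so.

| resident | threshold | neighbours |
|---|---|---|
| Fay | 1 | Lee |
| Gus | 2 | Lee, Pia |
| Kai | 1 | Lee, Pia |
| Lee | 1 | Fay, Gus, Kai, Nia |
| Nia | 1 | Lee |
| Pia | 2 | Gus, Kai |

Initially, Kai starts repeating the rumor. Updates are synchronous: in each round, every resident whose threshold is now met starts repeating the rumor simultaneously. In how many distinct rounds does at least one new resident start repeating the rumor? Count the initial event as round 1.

Round 1 — Kai starts repeating the rumor (initial).
Round 2 — checking thresholds:
  Lee: 1 of 4 neighbours ≥ 1, starts repeating the rumor.
  Pia: 1 of 2 neighbours < 2, holds.
Round 3 — checking thresholds:
  Fay: 1 of 1 neighbours ≥ 1, starts repeating the rumor.
  Gus: 1 of 2 neighbours < 2, holds.
  Nia: 1 of 1 neighbours ≥ 1, starts repeating the rumor.
  Pia: 1 of 2 neighbours < 2, holds.
Round 4 — no new spreads; cascade stops.

3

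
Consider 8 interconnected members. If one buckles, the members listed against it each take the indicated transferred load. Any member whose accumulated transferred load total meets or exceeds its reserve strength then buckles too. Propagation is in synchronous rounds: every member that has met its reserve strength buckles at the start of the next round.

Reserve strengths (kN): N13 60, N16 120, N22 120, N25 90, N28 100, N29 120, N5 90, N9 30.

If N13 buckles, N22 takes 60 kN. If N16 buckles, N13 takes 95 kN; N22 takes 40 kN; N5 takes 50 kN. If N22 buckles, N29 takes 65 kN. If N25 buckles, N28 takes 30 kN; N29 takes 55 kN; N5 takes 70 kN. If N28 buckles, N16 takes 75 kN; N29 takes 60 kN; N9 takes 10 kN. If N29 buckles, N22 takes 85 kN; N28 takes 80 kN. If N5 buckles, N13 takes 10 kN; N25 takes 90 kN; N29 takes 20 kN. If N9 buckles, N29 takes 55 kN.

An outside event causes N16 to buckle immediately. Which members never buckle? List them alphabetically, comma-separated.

Round 1 — N16 buckles (initial).
  N13: +95 → 95 ≥ 60
  N22: +40 → 40 < 120
  N5: +50 → 50 < 90
Round 2 — N13 buckles.
  N22: +60 → 100 < 120
No further bucklings.

N22, N25, N28, N29, N5, N9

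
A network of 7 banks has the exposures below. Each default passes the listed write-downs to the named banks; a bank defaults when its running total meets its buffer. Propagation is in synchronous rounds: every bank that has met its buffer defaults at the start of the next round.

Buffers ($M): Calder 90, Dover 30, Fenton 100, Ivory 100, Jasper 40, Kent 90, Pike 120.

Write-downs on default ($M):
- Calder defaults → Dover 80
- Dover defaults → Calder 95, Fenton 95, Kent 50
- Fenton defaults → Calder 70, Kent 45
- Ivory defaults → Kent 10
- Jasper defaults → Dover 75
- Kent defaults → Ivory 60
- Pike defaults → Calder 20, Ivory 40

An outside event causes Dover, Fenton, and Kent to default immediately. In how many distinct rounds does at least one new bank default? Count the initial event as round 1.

Round 1 — Dover, Fenton, Kent default (initial).
  Calder: +95+70 → 165 ≥ 90
  Ivory: +60 → 60 < 100
Round 2 — Calder defaults.
No further defaults.

2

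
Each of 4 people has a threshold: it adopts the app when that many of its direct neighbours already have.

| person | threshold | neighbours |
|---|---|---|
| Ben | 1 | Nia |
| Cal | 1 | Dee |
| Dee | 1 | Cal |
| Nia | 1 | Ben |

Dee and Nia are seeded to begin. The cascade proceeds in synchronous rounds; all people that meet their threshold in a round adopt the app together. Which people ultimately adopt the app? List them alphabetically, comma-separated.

Ben, Cal, Dee, Nia

Round 1 — Dee, Nia adopt the app (initial).
Round 2 — checking thresholds:
  Ben: 1 of 1 neighbours ≥ 1, adopts the app.
  Cal: 1 of 1 neighbours ≥ 1, adopts the app.
Round 3 — no new adoptions; cascade stops.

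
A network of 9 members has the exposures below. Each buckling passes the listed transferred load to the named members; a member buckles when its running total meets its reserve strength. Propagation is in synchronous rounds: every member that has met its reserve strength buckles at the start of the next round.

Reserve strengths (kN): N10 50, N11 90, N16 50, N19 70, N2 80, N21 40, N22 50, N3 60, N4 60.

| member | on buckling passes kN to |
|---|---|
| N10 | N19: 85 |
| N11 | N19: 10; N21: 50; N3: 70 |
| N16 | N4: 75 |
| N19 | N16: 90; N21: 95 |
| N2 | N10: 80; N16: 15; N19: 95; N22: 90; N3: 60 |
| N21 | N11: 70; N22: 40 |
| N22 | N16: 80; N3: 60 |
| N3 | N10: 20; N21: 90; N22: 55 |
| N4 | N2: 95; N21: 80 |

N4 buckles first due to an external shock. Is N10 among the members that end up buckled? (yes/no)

yes

Round 1 — N4 buckles (initial).
  N2: +95 → 95 ≥ 80
  N21: +80 → 80 ≥ 40
Round 2 — N2, N21 buckle.
  N10: +80 → 80 ≥ 50
  N11: +70 → 70 < 90
  N16: +15 → 15 < 50
  N19: +95 → 95 ≥ 70
  N22: +90+40 → 130 ≥ 50
  N3: +60 → 60 ≥ 60
Round 3 — N10, N19, N22, N3 buckle.
  N16: +90+80 → 185 ≥ 50
Round 4 — N16 buckles.
No further bucklings.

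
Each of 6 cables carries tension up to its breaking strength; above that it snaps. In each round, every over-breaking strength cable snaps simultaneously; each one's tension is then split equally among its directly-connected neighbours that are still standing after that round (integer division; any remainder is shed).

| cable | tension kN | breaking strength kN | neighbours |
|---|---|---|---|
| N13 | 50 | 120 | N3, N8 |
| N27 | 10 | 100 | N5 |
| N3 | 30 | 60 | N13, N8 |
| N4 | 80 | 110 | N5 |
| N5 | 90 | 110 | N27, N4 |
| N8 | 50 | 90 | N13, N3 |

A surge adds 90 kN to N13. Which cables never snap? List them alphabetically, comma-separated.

N27, N4, N5

Round 1 — N13 at 140 > 120. N13 snaps.
  N13 sheds 140 kN to N3, N8: 70 each.
    N3: 30+70 = 100 > 60
    N8: 50+70 = 120 > 90
Round 2 — N3, N8 snap.
  N3 sheds 100 kN: no online neighbours, lost.
  N8 sheds 120 kN: no online neighbours, lost.
No further breaks.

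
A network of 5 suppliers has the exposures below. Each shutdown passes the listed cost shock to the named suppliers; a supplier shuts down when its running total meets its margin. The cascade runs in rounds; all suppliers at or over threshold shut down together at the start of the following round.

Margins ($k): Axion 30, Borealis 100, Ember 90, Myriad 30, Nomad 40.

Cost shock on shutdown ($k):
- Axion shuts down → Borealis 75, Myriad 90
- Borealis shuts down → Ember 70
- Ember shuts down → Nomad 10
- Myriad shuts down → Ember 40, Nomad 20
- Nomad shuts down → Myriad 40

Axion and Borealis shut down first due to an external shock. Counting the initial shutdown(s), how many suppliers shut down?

Round 1 — Axion, Borealis shut down (initial).
  Ember: +70 → 70 < 90
  Myriad: +90 → 90 ≥ 30
Round 2 — Myriad shuts down.
  Ember: +40 → 110 ≥ 90
  Nomad: +20 → 20 < 40
Round 3 — Ember shuts down.
  Nomad: +10 → 30 < 40
No further shutdowns.

4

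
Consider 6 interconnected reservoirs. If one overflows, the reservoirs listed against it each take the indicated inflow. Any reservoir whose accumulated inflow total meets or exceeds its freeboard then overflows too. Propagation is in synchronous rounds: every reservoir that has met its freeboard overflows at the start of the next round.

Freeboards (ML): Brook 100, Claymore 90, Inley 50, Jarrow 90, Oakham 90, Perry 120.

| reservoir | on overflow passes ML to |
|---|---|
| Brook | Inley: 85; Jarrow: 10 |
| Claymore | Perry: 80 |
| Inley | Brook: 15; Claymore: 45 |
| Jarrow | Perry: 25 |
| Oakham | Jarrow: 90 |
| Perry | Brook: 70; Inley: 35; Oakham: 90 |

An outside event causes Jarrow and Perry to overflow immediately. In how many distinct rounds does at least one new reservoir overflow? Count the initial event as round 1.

Round 1 — Jarrow, Perry overflow (initial).
  Brook: +70 → 70 < 100
  Inley: +35 → 35 < 50
  Oakham: +90 → 90 ≥ 90
Round 2 — Oakham overflows.
No further overflows.

2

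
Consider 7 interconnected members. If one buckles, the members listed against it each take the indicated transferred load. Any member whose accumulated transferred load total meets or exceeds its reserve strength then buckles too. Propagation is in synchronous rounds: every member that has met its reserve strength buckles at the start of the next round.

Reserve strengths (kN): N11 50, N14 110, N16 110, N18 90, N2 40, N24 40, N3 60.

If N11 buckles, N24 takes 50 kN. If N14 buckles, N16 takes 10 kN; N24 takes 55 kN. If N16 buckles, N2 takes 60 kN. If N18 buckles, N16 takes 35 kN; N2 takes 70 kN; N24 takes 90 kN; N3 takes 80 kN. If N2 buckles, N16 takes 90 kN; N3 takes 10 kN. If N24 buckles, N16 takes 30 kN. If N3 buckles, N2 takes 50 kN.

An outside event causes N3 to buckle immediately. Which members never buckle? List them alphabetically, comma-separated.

Round 1 — N3 buckles (initial).
  N2: +50 → 50 ≥ 40
Round 2 — N2 buckles.
  N16: +90 → 90 < 110
No further bucklings.

N11, N14, N16, N18, N24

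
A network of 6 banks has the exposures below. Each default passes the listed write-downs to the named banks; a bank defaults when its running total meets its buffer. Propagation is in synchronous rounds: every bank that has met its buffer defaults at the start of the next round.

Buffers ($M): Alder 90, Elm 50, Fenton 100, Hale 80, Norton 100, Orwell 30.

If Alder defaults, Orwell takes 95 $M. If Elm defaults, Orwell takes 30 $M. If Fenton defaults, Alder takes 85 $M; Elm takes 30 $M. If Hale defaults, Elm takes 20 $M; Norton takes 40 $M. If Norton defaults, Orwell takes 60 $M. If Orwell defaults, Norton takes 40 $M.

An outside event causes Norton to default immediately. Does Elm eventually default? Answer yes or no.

no

Round 1 — Norton defaults (initial).
  Orwell: +60 → 60 ≥ 30
Round 2 — Orwell defaults.
No further defaults.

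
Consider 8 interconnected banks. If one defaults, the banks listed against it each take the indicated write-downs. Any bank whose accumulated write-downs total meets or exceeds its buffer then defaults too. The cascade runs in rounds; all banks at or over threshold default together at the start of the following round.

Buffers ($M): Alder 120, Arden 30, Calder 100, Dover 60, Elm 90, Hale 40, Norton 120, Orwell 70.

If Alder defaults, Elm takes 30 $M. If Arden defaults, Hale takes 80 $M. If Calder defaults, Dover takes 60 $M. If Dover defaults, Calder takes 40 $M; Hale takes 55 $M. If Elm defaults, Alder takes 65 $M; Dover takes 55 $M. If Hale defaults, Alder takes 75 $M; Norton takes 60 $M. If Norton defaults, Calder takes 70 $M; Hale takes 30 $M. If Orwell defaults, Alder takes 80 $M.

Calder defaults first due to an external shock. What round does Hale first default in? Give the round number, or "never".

3

Round 1 — Calder defaults (initial).
  Dover: +60 → 60 ≥ 60
Round 2 — Dover defaults.
  Hale: +55 → 55 ≥ 40
Round 3 — Hale defaults.
  Alder: +75 → 75 < 120
  Norton: +60 → 60 < 120
No further defaults.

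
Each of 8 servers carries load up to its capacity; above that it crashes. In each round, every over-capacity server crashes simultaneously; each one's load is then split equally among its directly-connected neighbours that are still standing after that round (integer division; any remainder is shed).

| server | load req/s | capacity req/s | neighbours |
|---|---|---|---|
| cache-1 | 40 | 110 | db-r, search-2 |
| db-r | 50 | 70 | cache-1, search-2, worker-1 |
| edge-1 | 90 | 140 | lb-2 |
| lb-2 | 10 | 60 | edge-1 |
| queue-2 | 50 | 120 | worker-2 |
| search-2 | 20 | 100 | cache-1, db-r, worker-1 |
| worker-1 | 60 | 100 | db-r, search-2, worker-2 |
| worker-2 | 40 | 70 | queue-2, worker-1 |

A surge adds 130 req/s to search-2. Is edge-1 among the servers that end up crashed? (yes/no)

Round 1 — search-2 at 150 > 100. search-2 crashes.
  search-2 sheds 150 req/s to cache-1, db-r, worker-1: 50 each.
    cache-1: 40+50 = 90 ≤ 110
    db-r: 50+50 = 100 > 70
    worker-1: 60+50 = 110 > 100
Round 2 — db-r, worker-1 crash.
  db-r sheds 100 req/s to cache-1: 100 each.
    cache-1: 90+100 = 190 > 110
  worker-1 sheds 110 req/s to worker-2: 110 each.
    worker-2: 40+110 = 150 > 70
Round 3 — cache-1, worker-2 crash.
  cache-1 sheds 190 req/s: no online neighbours, lost.
  worker-2 sheds 150 req/s to queue-2: 150 each.
    queue-2: 50+150 = 200 > 120
Round 4 — queue-2 crashes.
  queue-2 sheds 200 req/s: no online neighbours, lost.
No further crashes.

no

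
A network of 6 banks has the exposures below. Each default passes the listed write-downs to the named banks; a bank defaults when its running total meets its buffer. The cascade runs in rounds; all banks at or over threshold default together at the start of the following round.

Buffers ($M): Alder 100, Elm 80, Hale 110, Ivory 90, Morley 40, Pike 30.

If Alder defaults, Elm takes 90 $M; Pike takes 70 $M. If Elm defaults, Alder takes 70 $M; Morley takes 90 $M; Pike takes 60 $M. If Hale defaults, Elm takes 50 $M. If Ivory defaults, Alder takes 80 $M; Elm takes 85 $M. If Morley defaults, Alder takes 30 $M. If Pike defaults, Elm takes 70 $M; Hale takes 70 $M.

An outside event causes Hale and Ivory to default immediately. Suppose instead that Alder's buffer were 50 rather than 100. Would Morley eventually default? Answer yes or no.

yes

With Alder's buffer at 50:
Round 1 — Hale, Ivory default (initial).
  Alder: +80 → 80 ≥ 50
  Elm: +50+85 → 135 ≥ 80
Round 2 — Alder, Elm default.
  Morley: +90 → 90 ≥ 40
  Pike: +70+60 → 130 ≥ 30
Round 3 — Morley, Pike default.
No further defaults.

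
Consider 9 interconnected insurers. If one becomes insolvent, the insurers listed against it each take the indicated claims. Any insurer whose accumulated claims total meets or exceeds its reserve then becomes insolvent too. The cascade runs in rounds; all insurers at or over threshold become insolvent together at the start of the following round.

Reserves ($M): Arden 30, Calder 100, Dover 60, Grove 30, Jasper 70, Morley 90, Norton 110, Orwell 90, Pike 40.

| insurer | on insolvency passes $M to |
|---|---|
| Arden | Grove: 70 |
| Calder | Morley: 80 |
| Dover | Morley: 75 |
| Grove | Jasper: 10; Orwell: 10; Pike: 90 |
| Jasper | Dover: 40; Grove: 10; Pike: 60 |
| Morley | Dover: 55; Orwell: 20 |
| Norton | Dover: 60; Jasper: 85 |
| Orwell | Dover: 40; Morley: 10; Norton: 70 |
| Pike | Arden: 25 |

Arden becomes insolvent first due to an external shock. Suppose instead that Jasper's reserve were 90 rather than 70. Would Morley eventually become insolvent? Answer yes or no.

no

With Jasper's reserve at 90:
Round 1 — Arden becomes insolvent (initial).
  Grove: +70 → 70 ≥ 30
Round 2 — Grove becomes insolvent.
  Jasper: +10 → 10 < 90
  Orwell: +10 → 10 < 90
  Pike: +90 → 90 ≥ 40
Round 3 — Pike becomes insolvent.
No further insolvencies.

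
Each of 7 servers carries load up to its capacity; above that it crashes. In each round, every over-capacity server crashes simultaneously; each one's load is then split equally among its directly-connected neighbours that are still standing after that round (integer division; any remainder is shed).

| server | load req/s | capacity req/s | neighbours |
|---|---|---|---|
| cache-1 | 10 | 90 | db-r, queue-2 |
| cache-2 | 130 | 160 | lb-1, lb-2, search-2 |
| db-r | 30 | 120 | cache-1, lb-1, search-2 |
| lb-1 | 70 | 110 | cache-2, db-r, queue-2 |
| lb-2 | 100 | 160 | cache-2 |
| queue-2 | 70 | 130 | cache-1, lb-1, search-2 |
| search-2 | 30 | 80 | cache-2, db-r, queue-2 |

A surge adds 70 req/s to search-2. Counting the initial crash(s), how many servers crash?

7

Round 1 — search-2 at 100 > 80. search-2 crashes.
  search-2 sheds 100 req/s to cache-2, db-r, queue-2: 33 each (1 lost).
    cache-2: 130+33 = 163 > 160
    db-r: 30+33 = 63 ≤ 120
    queue-2: 70+33 = 103 ≤ 130
Round 2 — cache-2 crashes.
  cache-2 sheds 163 req/s to lb-1, lb-2: 81 each (1 lost).
    lb-1: 70+81 = 151 > 110
    lb-2: 100+81 = 181 > 160
Round 3 — lb-1, lb-2 crash.
  lb-1 sheds 151 req/s to db-r, queue-2: 75 each (1 lost).
    db-r: 63+75 = 138 > 120
    queue-2: 103+75 = 178 > 130
  lb-2 sheds 181 req/s: no online neighbours, lost.
Round 4 — db-r, queue-2 crash.
  db-r sheds 138 req/s to cache-1: 138 each.
    cache-1: 10+138 = 148 > 90
  queue-2 sheds 178 req/s to cache-1: 178 each.
    cache-1: 148+178 = 326 > 90
Round 5 — cache-1 crashes.
  cache-1 sheds 326 req/s: no online neighbours, lost.
No further crashes.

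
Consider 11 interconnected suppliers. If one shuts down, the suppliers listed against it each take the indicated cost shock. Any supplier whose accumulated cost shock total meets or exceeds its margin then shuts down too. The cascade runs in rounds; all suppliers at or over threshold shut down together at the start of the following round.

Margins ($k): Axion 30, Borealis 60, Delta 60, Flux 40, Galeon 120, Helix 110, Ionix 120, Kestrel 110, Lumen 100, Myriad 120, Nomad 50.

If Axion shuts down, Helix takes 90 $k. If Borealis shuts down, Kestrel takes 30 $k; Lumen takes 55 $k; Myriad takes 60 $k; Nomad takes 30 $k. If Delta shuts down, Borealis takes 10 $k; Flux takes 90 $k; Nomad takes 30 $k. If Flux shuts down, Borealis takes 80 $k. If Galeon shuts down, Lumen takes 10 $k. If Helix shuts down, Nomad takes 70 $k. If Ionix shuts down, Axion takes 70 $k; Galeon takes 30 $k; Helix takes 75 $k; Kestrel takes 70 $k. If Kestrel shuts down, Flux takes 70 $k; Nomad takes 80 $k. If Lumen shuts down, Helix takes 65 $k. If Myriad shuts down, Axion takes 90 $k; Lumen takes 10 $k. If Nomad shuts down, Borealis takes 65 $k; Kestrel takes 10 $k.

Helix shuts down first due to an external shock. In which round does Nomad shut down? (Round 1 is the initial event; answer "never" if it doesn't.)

Round 1 — Helix shuts down (initial).
  Nomad: +70 → 70 ≥ 50
Round 2 — Nomad shuts down.
  Borealis: +65 → 65 ≥ 60
  Kestrel: +10 → 10 < 110
Round 3 — Borealis shuts down.
  Kestrel: +30 → 40 < 110
  Lumen: +55 → 55 < 100
  Myriad: +60 → 60 < 120
No further shutdowns.

2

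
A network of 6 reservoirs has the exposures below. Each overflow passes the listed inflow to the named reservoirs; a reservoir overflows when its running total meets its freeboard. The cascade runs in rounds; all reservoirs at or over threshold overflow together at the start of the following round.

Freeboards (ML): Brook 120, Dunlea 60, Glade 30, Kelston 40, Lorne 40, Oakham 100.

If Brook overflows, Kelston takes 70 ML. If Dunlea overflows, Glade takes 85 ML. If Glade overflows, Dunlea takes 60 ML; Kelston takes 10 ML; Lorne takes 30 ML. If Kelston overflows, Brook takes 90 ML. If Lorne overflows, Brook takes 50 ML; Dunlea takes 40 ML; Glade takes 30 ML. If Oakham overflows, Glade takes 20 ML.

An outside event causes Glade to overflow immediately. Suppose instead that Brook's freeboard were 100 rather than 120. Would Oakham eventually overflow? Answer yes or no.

no

With Brook's freeboard at 100:
Round 1 — Glade overflows (initial).
  Dunlea: +60 → 60 ≥ 60
  Kelston: +10 → 10 < 40
  Lorne: +30 → 30 < 40
Round 2 — Dunlea overflows.
No further overflows.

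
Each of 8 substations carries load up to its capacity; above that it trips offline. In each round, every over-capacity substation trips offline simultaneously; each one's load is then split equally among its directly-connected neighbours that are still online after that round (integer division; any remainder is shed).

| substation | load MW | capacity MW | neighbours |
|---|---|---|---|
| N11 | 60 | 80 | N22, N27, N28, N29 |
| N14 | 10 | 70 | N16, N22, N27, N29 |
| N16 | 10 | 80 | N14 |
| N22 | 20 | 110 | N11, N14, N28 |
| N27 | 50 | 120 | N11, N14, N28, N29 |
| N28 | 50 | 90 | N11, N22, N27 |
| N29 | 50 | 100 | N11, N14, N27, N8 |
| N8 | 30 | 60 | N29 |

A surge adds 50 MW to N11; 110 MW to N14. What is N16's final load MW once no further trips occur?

Round 1 — N11 at 110 > 80; N14 at 120 > 70. N11, N14 trip offline.
  N11 sheds 110 MW to N22, N27, N28, N29: 27 each (2 lost).
    N22: 20+27 = 47 ≤ 110
    N27: 50+27 = 77 ≤ 120
    N28: 50+27 = 77 ≤ 90
    N29: 50+27 = 77 ≤ 100
  N14 sheds 120 MW to N16, N22, N27, N29: 30 each.
    N16: 10+30 = 40 ≤ 80
    N22: 47+30 = 77 ≤ 110
    N27: 77+30 = 107 ≤ 120
    N29: 77+30 = 107 > 100
Round 2 — N29 trips offline.
  N29 sheds 107 MW to N27, N8: 53 each (1 lost).
    N27: 107+53 = 160 > 120
    N8: 30+53 = 83 > 60
Round 3 — N27, N8 trip offline.
  N27 sheds 160 MW to N28: 160 each.
    N28: 77+160 = 237 > 90
  N8 sheds 83 MW: no online neighbours, lost.
Round 4 — N28 trips offline.
  N28 sheds 237 MW to N22: 237 each.
    N22: 77+237 = 314 > 110
Round 5 — N22 trips offline.
  N22 sheds 314 MW: no online neighbours, lost.
No further trips.

40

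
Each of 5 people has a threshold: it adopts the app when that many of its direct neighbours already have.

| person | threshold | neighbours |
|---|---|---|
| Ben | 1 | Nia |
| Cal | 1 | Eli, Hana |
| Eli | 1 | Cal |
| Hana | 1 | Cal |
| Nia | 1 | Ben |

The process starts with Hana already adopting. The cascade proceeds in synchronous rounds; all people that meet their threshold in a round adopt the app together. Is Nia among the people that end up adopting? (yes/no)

no

Round 1 — Hana adopts the app (initial).
Round 2 — checking thresholds:
  Cal: 1 of 2 neighbours ≥ 1, adopts the app.
Round 3 — checking thresholds:
  Eli: 1 of 1 neighbours ≥ 1, adopts the app.
Round 4 — no new adoptions; cascade stops.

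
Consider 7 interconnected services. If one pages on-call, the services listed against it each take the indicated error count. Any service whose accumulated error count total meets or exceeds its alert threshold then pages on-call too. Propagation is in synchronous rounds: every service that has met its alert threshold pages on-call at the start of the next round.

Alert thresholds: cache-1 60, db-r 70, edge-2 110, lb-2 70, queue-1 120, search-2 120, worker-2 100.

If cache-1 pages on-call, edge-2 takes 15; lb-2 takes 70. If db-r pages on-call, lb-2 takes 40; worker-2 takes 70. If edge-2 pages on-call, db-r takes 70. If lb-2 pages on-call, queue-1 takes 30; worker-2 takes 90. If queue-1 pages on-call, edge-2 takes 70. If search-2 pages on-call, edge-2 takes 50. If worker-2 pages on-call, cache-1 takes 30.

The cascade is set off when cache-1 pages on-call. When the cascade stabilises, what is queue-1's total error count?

30

Round 1 — cache-1 pages on-call (initial).
  edge-2: +15 → 15 < 110
  lb-2: +70 → 70 ≥ 70
Round 2 — lb-2 pages on-call.
  queue-1: +30 → 30 < 120
  worker-2: +90 → 90 < 100
No further pages.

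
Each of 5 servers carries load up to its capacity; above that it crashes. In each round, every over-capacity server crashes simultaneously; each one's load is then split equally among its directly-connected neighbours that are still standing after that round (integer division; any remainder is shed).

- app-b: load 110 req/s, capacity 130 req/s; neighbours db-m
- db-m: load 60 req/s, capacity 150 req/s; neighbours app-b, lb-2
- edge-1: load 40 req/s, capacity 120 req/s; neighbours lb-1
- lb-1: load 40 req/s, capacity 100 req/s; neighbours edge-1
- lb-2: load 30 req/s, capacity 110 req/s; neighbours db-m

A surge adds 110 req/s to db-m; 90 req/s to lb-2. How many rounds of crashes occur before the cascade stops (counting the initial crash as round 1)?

Round 1 — db-m at 170 > 150; lb-2 at 120 > 110. db-m, lb-2 crash.
  db-m sheds 170 req/s to app-b: 170 each.
    app-b: 110+170 = 280 > 130
  lb-2 sheds 120 req/s: no online neighbours, lost.
Round 2 — app-b crashes.
  app-b sheds 280 req/s: no online neighbours, lost.
No further crashes.

2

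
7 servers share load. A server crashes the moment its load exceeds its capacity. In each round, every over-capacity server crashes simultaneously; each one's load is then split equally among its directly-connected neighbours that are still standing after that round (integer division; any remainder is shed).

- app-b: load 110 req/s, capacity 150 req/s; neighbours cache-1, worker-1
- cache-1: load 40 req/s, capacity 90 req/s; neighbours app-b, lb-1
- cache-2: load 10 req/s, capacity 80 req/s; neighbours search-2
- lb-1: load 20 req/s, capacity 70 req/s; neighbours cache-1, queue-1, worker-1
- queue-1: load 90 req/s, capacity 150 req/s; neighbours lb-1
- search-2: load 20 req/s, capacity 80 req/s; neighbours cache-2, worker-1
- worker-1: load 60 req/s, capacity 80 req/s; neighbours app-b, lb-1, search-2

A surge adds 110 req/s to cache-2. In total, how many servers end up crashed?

Round 1 — cache-2 at 120 > 80. cache-2 crashes.
  cache-2 sheds 120 req/s to search-2: 120 each.
    search-2: 20+120 = 140 > 80
Round 2 — search-2 crashes.
  search-2 sheds 140 req/s to worker-1: 140 each.
    worker-1: 60+140 = 200 > 80
Round 3 — worker-1 crashes.
  worker-1 sheds 200 req/s to app-b, lb-1: 100 each.
    app-b: 110+100 = 210 > 150
    lb-1: 20+100 = 120 > 70
Round 4 — app-b, lb-1 crash.
  app-b sheds 210 req/s to cache-1: 210 each.
    cache-1: 40+210 = 250 > 90
  lb-1 sheds 120 req/s to cache-1, queue-1: 60 each.
    cache-1: 250+60 = 310 > 90
    queue-1: 90+60 = 150 ≤ 150
Round 5 — cache-1 crashes.
  cache-1 sheds 310 req/s: no online neighbours, lost.
No further crashes.

6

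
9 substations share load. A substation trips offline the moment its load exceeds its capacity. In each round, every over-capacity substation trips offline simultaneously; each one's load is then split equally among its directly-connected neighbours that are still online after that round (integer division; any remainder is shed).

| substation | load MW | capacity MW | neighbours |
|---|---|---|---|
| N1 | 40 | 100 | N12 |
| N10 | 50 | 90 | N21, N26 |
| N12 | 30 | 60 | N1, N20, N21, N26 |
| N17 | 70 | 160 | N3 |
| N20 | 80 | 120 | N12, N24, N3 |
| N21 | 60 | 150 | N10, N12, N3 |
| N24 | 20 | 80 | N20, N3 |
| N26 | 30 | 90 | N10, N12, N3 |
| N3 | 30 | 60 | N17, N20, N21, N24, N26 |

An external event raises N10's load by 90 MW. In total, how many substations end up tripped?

Round 1 — N10 at 140 > 90. N10 trips offline.
  N10 sheds 140 MW to N21, N26: 70 each.
    N21: 60+70 = 130 ≤ 150
    N26: 30+70 = 100 > 90
Round 2 — N26 trips offline.
  N26 sheds 100 MW to N12, N3: 50 each.
    N12: 30+50 = 80 > 60
    N3: 30+50 = 80 > 60
Round 3 — N12, N3 trip offline.
  N12 sheds 80 MW to N1, N20, N21: 26 each (2 lost).
    N1: 40+26 = 66 ≤ 100
    N20: 80+26 = 106 ≤ 120
    N21: 130+26 = 156 > 150
  N3 sheds 80 MW to N17, N20, N21, N24: 20 each.
    N17: 70+20 = 90 ≤ 160
    N20: 106+20 = 126 > 120
    N21: 156+20 = 176 > 150
    N24: 20+20 = 40 ≤ 80
Round 4 — N20, N21 trip offline.
  N20 sheds 126 MW to N24: 126 each.
    N24: 40+126 = 166 > 80
  N21 sheds 176 MW: no online neighbours, lost.
Round 5 — N24 trips offline.
  N24 sheds 166 MW: no online neighbours, lost.
No further trips.

7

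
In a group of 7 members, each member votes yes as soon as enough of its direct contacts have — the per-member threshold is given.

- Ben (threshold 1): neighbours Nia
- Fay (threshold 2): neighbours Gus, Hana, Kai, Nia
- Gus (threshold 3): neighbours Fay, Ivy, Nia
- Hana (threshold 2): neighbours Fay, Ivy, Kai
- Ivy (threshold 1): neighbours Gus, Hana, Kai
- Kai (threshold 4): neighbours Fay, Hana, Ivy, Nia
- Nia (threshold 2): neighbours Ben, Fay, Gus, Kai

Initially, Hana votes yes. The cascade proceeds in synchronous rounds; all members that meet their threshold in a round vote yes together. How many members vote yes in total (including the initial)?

Round 1 — Hana votes yes (initial).
Round 2 — checking thresholds:
  Fay: 1 of 4 neighbours < 2, below threshold.
  Ivy: 1 of 3 neighbours ≥ 1, votes yes.
  Kai: 1 of 4 neighbours < 4, below threshold.
Round 3 — no new yes votes; cascade stops.

2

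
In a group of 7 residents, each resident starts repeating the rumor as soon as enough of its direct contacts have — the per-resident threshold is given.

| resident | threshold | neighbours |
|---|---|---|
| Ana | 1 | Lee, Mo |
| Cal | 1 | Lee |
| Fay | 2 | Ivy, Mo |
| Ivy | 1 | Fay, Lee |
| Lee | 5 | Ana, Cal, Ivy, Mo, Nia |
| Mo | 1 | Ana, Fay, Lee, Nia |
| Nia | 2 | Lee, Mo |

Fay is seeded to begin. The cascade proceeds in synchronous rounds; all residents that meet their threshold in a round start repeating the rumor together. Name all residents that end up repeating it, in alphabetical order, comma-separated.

Round 1 — Fay starts repeating the rumor (initial).
Round 2 — checking thresholds:
  Ivy: 1 of 2 neighbours ≥ 1, starts repeating the rumor.
  Mo: 1 of 4 neighbours ≥ 1, starts repeating the rumor.
Round 3 — checking thresholds:
  Ana: 1 of 2 neighbours ≥ 1, starts repeating the rumor.
  Lee: 2 of 5 neighbours < 5, below threshold.
  Nia: 1 of 2 neighbours < 2, below threshold.
Round 4 — no new spreads; cascade stops.

Ana, Fay, Ivy, Mo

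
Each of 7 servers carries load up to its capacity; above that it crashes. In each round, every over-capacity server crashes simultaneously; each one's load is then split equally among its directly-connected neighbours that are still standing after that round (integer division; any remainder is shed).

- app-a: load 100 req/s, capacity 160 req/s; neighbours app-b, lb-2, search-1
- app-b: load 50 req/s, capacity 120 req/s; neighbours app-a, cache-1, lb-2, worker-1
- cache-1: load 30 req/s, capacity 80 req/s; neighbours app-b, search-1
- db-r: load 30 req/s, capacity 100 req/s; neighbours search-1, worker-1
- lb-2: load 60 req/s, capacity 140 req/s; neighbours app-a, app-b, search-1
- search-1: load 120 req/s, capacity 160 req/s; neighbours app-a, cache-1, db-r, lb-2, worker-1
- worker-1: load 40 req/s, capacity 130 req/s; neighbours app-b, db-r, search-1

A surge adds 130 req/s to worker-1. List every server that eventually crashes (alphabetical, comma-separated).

db-r, search-1, worker-1

Round 1 — worker-1 at 170 > 130. worker-1 crashes.
  worker-1 sheds 170 req/s to app-b, db-r, search-1: 56 each (2 lost).
    app-b: 50+56 = 106 ≤ 120
    db-r: 30+56 = 86 ≤ 100
    search-1: 120+56 = 176 > 160
Round 2 — search-1 crashes.
  search-1 sheds 176 req/s to app-a, cache-1, db-r, lb-2: 44 each.
    app-a: 100+44 = 144 ≤ 160
    cache-1: 30+44 = 74 ≤ 80
    db-r: 86+44 = 130 > 100
    lb-2: 60+44 = 104 ≤ 140
Round 3 — db-r crashes.
  db-r sheds 130 req/s: no online neighbours, lost.
No further crashes.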